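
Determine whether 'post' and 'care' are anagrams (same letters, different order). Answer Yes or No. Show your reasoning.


Sorted letters of 'post': 'opst'
Sorted letters of 'care': 'acer'
They do not match.

No


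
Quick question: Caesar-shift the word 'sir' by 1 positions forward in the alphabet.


Shift each letter by 1: s -> t, i -> j, r -> s. Result: 'tjs'.

tjs


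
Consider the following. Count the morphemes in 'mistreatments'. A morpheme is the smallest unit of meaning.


Decomposition: mis- (prefix) + treat (root) + -ment (suffix) + -s (plural) = 4 morpheme(s)

4 morphemes


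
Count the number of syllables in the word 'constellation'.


Break 'constellation' into syllables: con-stel-la-tion -> con | stel | la | tion = 4 syllables

4 syllables


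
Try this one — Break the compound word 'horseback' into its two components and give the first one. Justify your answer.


Split 'horseback' into 'horse' + 'back'. The first part is 'horse'.

horse


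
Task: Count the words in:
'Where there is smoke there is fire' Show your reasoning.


Split into words: Where | there | is | smoke | there | is | fire = 7 words.

7


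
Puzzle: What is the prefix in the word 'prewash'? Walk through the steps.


The word 'prewash' = 'pre' (prefix) + 'wash' (root). The prefix is 'pre'.

pre


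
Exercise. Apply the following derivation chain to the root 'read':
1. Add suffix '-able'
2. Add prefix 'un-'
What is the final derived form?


Step 1: Add suffix '-able' to 'read' = 'readable'
Step 2: Add prefix 'un-' to 'readable' = 'unreadable'

unreadable


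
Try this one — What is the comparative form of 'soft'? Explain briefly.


Apply comparative formation (add -er): 'soft' -> 'softer'.

softer


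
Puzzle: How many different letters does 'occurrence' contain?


Unique letters in 'occurrence': {c, e, n, o, r, u} = 6 distinct letters.

6


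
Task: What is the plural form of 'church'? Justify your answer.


Apply rule: Add -es (sibilant/fricative ending). 'church' becomes 'churches'.

churches


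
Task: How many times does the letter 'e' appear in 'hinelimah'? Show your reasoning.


Letter 'e' in 'hinelimah': found at position(s) 4 = 1 occurrence(s).

1


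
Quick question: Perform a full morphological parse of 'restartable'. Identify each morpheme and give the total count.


Step 1: Identify prefix: 're' (meaning: again)
Step 2: Identify root: 'start'
Step 3: Identify suffix(es): 'able'
Decomposition: re- (prefix: again) + start (root) + -able (suffix: capable of)
Total morphemes: 3

3 morphemes (re- (prefix: again) + start (root) + -able (suffix: capable of))


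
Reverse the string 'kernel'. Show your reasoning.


Reverse 'kernel' character by character: 'lenrek'.

lenrek


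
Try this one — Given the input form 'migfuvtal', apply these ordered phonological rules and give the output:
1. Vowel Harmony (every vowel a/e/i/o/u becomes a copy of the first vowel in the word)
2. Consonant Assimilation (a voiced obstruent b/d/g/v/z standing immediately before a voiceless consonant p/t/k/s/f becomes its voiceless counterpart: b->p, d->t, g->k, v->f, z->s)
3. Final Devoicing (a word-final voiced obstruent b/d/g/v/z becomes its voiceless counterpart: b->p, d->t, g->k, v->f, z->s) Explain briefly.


Starting form: 'migfuvtal'
Rule 1: Vowel Harmony: all vowels become 'i' (matching first vowel). 'migfuvtal' -> 'migfivtil'
Rule 2: Consonant Assimilation: voiced obstruent before voiceless consonant becomes voiceless ('gf' -> 'kf', 'vt' -> 'ft'). 'migfivtil' -> 'mikfiftil'
Rule 3: Final Devoicing: final consonant 'l' is not one of the voiced obstruents b/d/g/v/z. No change.
Final form: 'mikfiftil'

mikfiftil


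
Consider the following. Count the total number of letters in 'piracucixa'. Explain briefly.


Spell out 'piracucixa' and number each letter: p(1), i(2), r(3), a(4), c(5), u(6), c(7), i(8), x(9), a(10). Total: 10 letters.

10


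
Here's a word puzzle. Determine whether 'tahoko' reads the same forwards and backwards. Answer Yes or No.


Forward: 'tahoko'
Reversed: 'okohat'
They differ.

No


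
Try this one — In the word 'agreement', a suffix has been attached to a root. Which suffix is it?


The word 'agreement' = 'agree' (root) + '-ment' (suffix). The suffix is '-ment'.

ment


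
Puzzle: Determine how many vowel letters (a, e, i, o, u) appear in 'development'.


Vowels in 'development': e, e, o, e = 4 vowels.

4


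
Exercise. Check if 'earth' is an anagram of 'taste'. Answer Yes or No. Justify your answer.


Sorted letters of 'earth': 'aehrt'
Sorted letters of 'taste': 'aestt'
They do not match.

No


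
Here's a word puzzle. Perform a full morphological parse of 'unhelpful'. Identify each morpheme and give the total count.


Step 1: Identify prefix: 'un' (meaning: not/reverse)
Step 2: Identify root: 'help'
Step 3: Identify suffix(es): 'ful'
Decomposition: un- (prefix: not/reverse) + help (root) + -ful (suffix: full of)
Total morphemes: 3

3 morphemes (un- (prefix: not/reverse) + help (root) + -ful (suffix: full of))


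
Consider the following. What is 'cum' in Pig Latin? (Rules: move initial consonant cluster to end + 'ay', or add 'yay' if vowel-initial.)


'cum': move consonant cluster 'c' to end and add 'ay': 'umcay'.

umcay


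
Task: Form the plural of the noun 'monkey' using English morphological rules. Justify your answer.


Apply rule: Add -s. 'monkey' becomes 'monkeys'.

monkeys


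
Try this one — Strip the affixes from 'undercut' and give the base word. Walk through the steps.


Remove prefix 'under' from 'undercut' to get root 'cut'.

cut


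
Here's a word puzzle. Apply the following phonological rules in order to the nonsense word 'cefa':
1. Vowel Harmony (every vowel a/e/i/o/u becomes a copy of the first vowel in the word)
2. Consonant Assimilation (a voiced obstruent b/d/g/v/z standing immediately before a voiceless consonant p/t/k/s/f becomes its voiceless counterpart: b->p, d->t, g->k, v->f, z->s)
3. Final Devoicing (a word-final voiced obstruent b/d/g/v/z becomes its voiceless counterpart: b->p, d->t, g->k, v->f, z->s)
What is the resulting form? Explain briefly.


Starting form: 'cefa'
Rule 1: Vowel Harmony: all vowels become 'e' (matching first vowel). 'cefa' -> 'cefe'
Rule 2: Consonant Assimilation: no voiced obstruent (b/d/g/v/z) stands immediately before a voiceless consonant (p/t/k/s/f). No change.
Rule 3: Final Devoicing: the word ends in the vowel 'e', not a consonant. No change.
Final form: 'cefe'

cefe


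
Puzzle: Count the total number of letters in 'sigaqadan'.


Spell out 'sigaqadan' and number each letter: s(1), i(2), g(3), a(4), q(5), a(6), d(7), a(8), n(9). Total: 9 letters.

9


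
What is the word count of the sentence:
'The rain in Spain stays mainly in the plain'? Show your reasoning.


Split into words: The | rain | in | Spain | stays | mainly | in | the | plain = 9 words.

9


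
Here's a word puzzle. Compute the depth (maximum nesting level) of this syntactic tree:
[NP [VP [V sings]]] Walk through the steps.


Count bracket nesting levels:
'[' at pos 0: depth = 1
'[' at pos 4: depth = 2
'[' at pos 8: depth = 3
Maximum depth reached: 3

3


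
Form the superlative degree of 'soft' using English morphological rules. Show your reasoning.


Apply superlative formation (add -est): 'soft' -> 'softest'.

softest


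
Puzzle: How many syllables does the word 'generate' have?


Break 'generate' into syllables: gen-er-ate -> gen | er | ate = 3 syllables

3 syllables


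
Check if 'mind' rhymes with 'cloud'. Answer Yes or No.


Rime (stressed vowel + following sounds) of 'mind': -ind = /aɪnd/
Rime of 'cloud': -oud = /aʊd/
/aɪnd/ and /aʊd/ are different ending sounds, so the words do not rhyme.

No


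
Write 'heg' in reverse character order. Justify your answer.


Reverse 'heg' character by character: 'geh'.

geh


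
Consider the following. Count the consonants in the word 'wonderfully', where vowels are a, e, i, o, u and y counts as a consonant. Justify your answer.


Consonants in 'wonderfully': w, n, d, r, f, l, l, y = 8 consonants.

8


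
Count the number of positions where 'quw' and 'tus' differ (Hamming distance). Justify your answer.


Alignment:
Position 1: 'q' vs 't' = DIFFER
Position 2: 'u' vs 'u' = match
Position 3: 'w' vs 's' = DIFFER
Total differences: 2

2


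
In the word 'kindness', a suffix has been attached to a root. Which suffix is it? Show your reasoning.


The word 'kindness' = 'kind' (root) + '-ness' (suffix). The suffix is '-ness'.

ness


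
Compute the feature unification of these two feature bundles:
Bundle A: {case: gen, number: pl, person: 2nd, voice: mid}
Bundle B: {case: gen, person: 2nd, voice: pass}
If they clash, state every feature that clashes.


Compare features:
case: A=gen vs B=gen -> unified: gen
number: A=pl vs B=_ -> unified: pl
person: A=2nd vs B=2nd -> unified: 2nd
voice: A=mid vs B=pass -> CLASH
Clash detected on feature 'voice' (mid vs pass); unification fails.

CLASH on 'voice' (mid vs pass)


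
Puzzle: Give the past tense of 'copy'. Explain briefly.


Apply rule: Change -y to -ied. 'copy' becomes 'copied'.

copied


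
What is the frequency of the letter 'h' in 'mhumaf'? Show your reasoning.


Letter 'h' in 'mhumaf': found at position(s) 2 = 1 occurrence(s).

1


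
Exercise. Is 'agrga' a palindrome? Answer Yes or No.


Forward: 'agrga'
Reversed: 'agrga'
They are identical.

Yes


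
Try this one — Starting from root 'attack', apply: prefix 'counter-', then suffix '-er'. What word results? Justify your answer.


Step 1: Add prefix 'counter-' to 'attack' = 'counterattack'
Step 2: Add suffix '-er' to 'counterattack' = 'counterattacker'

counterattacker


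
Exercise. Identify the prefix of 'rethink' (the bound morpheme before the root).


The word 'rethink' = 're' (prefix) + 'think' (root). The prefix is 're'.

re


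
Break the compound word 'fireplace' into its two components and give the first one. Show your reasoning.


Split 'fireplace' into 'fire' + 'place'. The first part is 'fire'.

fire


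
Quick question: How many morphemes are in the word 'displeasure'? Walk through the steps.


Decomposition: dis- (prefix) + please (root) + -ure (suffix) = 3 morpheme(s)

3 morphemes


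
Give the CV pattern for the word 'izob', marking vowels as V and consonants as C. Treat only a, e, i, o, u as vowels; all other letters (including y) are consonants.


Letter mapping: i = V, z = C, o = V, b = C.

VCVC


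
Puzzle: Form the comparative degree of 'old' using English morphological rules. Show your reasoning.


Apply comparative formation (add -er): 'old' -> 'older'.

older


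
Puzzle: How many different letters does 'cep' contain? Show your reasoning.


Unique letters in 'cep': {c, e, p} = 3 distinct letters.

3


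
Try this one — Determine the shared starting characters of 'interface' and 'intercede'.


Compare from the start: 5 characters match: 'inter'. Mismatch at position 6: 'f' vs 'c'.

inter


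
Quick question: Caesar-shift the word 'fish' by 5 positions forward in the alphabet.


Shift each letter by 5: f -> k, i -> n, s -> x, h -> m. Result: 'knxm'.

knxm


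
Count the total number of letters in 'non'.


Spell out 'non' and number each letter: n(1), o(2), n(3). Total: 3 letters.

3


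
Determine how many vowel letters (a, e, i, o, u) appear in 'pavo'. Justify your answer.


Vowels in 'pavo': a, o = 2 vowels.

2


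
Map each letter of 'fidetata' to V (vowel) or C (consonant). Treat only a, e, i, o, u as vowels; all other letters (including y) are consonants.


Letter mapping: f = C, i = V, d = C, e = V, t = C, a = V, t = C, a = V.

CVCVCVCV


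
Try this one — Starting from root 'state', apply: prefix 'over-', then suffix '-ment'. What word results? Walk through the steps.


Step 1: Add prefix 'over-' to 'state' = 'overstate'
Step 2: Add suffix '-ment' to 'overstate' = 'overstatement'

overstatement


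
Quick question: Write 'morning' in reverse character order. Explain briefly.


Reverse 'morning' character by character: 'gninrom'.

gninrom


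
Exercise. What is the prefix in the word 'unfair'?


The word 'unfair' = 'un' (prefix) + 'fair' (root). The prefix is 'un'.

un


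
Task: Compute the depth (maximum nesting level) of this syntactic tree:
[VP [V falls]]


Count bracket nesting levels:
'[' at pos 0: depth = 1
'[' at pos 4: depth = 2
Maximum depth reached: 2

2


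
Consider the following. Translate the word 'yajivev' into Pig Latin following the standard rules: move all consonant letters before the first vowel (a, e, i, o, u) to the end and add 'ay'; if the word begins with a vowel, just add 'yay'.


'yajivev': move consonant cluster 'y' to end and add 'ay': 'ajivevyay'.

ajivevyay


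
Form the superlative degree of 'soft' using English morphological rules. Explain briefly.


Apply superlative formation (add -est): 'soft' -> 'softest'.

softest


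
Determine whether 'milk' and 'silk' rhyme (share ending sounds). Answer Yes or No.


Rime (stressed vowel + following sounds) of 'milk': -ilk = /ɪlk/
Rime of 'silk': -ilk = /ɪlk/
/ɪlk/ and /ɪlk/ are the same ending sound, so the words rhyme.

Yes


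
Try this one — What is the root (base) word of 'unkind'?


Remove prefix 'un' from 'unkind' to get root 'kind'.

kind


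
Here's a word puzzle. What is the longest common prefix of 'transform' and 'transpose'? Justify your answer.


Compare from the start: 5 characters match: 'trans'. Mismatch at position 6: 'f' vs 'p'.

trans


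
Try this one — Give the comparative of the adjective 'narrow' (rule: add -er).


Apply comparative formation (add -er): 'narrow' -> 'narrower'.

narrower


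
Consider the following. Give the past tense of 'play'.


Apply rule: Add -ed. 'play' becomes 'played'.

played


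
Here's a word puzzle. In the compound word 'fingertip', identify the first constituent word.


Split 'fingertip' into 'finger' + 'tip'. The first part is 'finger'.

finger


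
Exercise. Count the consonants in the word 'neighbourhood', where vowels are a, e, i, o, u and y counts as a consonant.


Consonants in 'neighbourhood': n, g, h, b, r, h, d = 7 consonants.

7


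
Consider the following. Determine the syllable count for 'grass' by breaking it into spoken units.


Break 'grass' into syllables: grass -> grass = 1 syllable

1 syllable


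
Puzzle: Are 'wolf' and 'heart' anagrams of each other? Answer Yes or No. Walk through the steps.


Sorted letters of 'wolf': 'flow'
Sorted letters of 'heart': 'aehrt'
They do not match.

No


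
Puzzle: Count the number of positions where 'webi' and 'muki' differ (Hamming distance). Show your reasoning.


Alignment:
Position 1: 'w' vs 'm' = DIFFER
Position 2: 'e' vs 'u' = DIFFER
Position 3: 'b' vs 'k' = DIFFER
Position 4: 'i' vs 'i' = match
Total differences: 3

3


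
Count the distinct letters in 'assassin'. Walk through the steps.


Unique letters in 'assassin': {a, i, n, s} = 4 distinct letters.

4


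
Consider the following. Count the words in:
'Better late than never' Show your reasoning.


Split into words: Better | late | than | never = 4 words.

4


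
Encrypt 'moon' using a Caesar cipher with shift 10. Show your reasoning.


Shift each letter by 10: m -> w, o -> y, o -> y, n -> x. Result: 'wyyx'.

wyyx


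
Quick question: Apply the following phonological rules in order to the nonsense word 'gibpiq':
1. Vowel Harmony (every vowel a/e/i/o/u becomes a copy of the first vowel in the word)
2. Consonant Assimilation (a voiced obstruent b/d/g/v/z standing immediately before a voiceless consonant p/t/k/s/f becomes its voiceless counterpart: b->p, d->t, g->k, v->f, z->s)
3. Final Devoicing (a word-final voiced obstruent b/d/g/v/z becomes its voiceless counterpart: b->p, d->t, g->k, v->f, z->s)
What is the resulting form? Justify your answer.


Starting form: 'gibpiq'
Rule 1: Vowel Harmony: all vowels already match. No change.
Rule 2: Consonant Assimilation: voiced obstruent before voiceless consonant becomes voiceless ('bp' -> 'pp'). 'gibpiq' -> 'gippiq'
Rule 3: Final Devoicing: final consonant 'q' is not one of the voiced obstruents b/d/g/v/z. No change.
Final form: 'gippiq'

gippiq


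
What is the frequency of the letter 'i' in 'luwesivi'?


Letter 'i' in 'luwesivi': found at position(s) 6, 8 = 2 occurrence(s).

2


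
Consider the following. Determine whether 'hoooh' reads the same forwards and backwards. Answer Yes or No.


Forward: 'hoooh'
Reversed: 'hoooh'
They are identical.

Yes


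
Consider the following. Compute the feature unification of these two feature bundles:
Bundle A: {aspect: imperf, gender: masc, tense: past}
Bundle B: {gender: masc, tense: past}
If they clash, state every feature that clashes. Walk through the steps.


Compare features:
aspect: A=imperf vs B=_ -> unified: imperf
gender: A=masc vs B=masc -> unified: masc
tense: A=past vs B=past -> unified: past
No clashes found.

Unified: {aspect: imperf, gender: masc, tense: past}


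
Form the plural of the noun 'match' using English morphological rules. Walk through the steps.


Apply rule: Add -es (sibilant/fricative ending). 'match' becomes 'matches'.

matches


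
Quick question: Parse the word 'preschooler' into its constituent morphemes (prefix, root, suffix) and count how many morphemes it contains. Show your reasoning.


Step 1: Identify prefix: 'pre' (meaning: before)
Step 2: Identify root: 'school'
Step 3: Identify suffix(es): 'er'
Decomposition: pre- (prefix: before) + school (root) + -er (suffix: one who)
Total morphemes: 3

3 morphemes (pre- (prefix: before) + school (root) + -er (suffix: one who))


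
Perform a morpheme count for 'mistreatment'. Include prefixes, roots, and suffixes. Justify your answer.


Decomposition: mis- (prefix) + treat (root) + -ment (suffix) = 3 morpheme(s)

3 morphemes


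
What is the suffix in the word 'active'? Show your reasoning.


The word 'active' = 'act' (root) + '-ive' (suffix). The suffix is '-ive'.

ive


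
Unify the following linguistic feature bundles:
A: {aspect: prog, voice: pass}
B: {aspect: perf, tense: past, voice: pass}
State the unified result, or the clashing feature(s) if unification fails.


Compare features:
aspect: A=prog vs B=perf -> CLASH
tense: A=_ vs B=past -> unified: past
voice: A=pass vs B=pass -> unified: pass
Clash detected on feature 'aspect' (prog vs perf); unification fails.

CLASH on 'aspect' (prog vs perf)


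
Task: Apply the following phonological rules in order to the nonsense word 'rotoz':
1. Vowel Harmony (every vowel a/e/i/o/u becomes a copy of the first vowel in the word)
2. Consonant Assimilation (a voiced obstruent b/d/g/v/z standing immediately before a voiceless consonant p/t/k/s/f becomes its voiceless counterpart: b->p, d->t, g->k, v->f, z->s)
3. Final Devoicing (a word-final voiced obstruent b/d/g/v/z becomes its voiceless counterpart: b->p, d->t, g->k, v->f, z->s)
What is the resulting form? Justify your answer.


Starting form: 'rotoz'
Rule 1: Vowel Harmony: all vowels already match. No change.
Rule 2: Consonant Assimilation: no voiced obstruent (b/d/g/v/z) stands immediately before a voiceless consonant (p/t/k/s/f). No change.
Rule 3: Final Devoicing: word-final voiced obstruent 'z' becomes voiceless 's'. 'rotoz' -> 'rotos'
Final form: 'rotos'

rotos


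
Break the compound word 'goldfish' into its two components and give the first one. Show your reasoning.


Split 'goldfish' into 'gold' + 'fish'. The first part is 'gold'.

gold


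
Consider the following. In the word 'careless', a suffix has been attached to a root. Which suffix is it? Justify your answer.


The word 'careless' = 'care' (root) + '-less' (suffix). The suffix is '-less'.

less


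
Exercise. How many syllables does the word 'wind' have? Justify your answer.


Break 'wind' into syllables: wind -> wind = 1 syllable

1 syllable


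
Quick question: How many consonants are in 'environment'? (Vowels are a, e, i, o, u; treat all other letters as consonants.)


Consonants in 'environment': n, v, r, n, m, n, t = 7 consonants.

7


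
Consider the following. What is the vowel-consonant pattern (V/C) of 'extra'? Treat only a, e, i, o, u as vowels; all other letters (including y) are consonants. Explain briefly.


Letter mapping: e = V, x = C, t = C, r = C, a = V.

VCCCV


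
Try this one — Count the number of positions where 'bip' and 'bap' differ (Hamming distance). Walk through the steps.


Alignment:
Position 1: 'b' vs 'b' = match
Position 2: 'i' vs 'a' = DIFFER
Position 3: 'p' vs 'p' = match
Total differences: 1

1


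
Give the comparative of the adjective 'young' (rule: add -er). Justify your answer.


Apply comparative formation (add -er): 'young' -> 'younger'.

younger


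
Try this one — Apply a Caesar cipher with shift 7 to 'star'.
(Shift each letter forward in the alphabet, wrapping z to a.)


Shift each letter by 7: s -> z, t -> a, a -> h, r -> y. Result: 'zahy'.

zahy


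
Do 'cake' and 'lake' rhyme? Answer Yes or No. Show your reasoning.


Rime (stressed vowel + following sounds) of 'cake': -ake = /eɪk/
Rime of 'lake': -ake = /eɪk/
/eɪk/ and /eɪk/ are the same ending sound, so the words rhyme.

Yes


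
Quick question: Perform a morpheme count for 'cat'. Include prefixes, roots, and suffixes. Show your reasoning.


Decomposition: cat (free morpheme) = 1 morpheme(s)

1 morphemes


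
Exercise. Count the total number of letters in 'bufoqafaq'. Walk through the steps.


Spell out 'bufoqafaq' and number each letter: b(1), u(2), f(3), o(4), q(5), a(6), f(7), a(8), q(9). Total: 9 letters.

9


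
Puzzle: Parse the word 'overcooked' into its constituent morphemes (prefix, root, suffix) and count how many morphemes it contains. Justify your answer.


Step 1: Identify prefix: 'over' (meaning: excessively)
Step 2: Identify root: 'cook'
Step 3: Identify suffix(es): 'ed'
Decomposition: over- (prefix: excessively) + cook (root) + -ed (suffix: past)
Total morphemes: 3

3 morphemes (over- (prefix: excessively) + cook (root) + -ed (suffix: past))


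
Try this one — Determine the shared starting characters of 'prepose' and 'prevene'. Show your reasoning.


Compare from the start: 3 characters match: 'pre'. Mismatch at position 4: 'p' vs 'v'.

pre


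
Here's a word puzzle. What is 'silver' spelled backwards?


Reverse 'silver' character by character: 'revlis'.

revlis


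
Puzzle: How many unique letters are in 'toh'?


Unique letters in 'toh': {h, o, t} = 3 distinct letters.

3


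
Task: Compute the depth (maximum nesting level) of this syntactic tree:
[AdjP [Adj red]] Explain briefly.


Count bracket nesting levels:
'[' at pos 0: depth = 1
'[' at pos 6: depth = 2
Maximum depth reached: 2

2


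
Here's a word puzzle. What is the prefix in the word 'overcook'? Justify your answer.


The word 'overcook' = 'over' (prefix) + 'cook' (root). The prefix is 'over'.

over


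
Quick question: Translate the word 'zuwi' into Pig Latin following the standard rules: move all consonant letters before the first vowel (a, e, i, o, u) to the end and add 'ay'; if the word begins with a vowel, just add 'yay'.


'zuwi': move consonant cluster 'z' to end and add 'ay': 'uwizay'.

uwizay


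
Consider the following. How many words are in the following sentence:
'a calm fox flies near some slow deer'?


Split into words: a | calm | fox | flies | near | some | slow | deer = 8 words.

8


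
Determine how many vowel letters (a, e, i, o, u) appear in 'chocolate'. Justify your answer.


Vowels in 'chocolate': o, o, a, e = 4 vowels.

4


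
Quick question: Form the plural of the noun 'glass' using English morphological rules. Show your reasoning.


Apply rule: Add -es (sibilant/fricative ending). 'glass' becomes 'glasses'.

glasses


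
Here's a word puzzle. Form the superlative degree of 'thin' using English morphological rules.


Apply superlative formation (double final consonant, add -est): 'thin' -> 'thinnest'.

thinnest


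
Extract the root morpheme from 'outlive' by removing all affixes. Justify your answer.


Remove prefix 'out' from 'outlive' to get root 'live'.

live


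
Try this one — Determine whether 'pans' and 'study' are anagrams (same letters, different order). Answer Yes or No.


Sorted letters of 'pans': 'anps'
Sorted letters of 'study': 'dstuy'
They do not match.

No


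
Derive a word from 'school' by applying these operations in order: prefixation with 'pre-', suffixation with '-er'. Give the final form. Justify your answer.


Step 1: Add prefix 'pre-' to 'school' = 'preschool'
Step 2: Add suffix '-er' to 'preschool' = 'preschooler'

preschooler


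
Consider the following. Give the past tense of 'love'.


Apply rule: Add -d (word ends in -e). 'love' becomes 'loved'.

loved


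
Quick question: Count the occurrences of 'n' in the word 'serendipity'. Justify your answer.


Letter 'n' in 'serendipity': found at position(s) 5 = 1 occurrence(s).

1


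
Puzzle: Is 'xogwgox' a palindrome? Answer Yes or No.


Forward: 'xogwgox'
Reversed: 'xogwgox'
They are identical.

Yes


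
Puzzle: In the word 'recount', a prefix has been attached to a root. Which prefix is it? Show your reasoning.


The word 'recount' = 're' (prefix) + 'count' (root). The prefix is 're'.

re


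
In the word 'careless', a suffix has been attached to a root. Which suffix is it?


The word 'careless' = 'care' (root) + '-less' (suffix). The suffix is '-less'.

less


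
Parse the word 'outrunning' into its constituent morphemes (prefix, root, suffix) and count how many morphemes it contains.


Step 1: Identify prefix: 'out' (meaning: surpass)
Step 2: Identify root: 'run'
Step 3: Identify suffix(es): 'ing'
Decomposition: out- (prefix: surpass) + run (root) + -ing (suffix: ongoing action)
Total morphemes: 3

3 morphemes (out- (prefix: surpass) + run (root) + -ing (suffix: ongoing action))


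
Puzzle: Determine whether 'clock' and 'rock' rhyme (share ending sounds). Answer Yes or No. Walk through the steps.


Rime (stressed vowel + following sounds) of 'clock': -ock = /ɒk/
Rime of 'rock': -ock = /ɒk/
/ɒk/ and /ɒk/ are the same ending sound, so the words rhyme.

Yes


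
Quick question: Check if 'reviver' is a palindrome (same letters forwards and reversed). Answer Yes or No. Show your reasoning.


Forward: 'reviver'
Reversed: 'reviver'
They are identical.

Yes


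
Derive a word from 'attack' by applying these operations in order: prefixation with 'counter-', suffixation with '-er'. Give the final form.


Step 1: Add prefix 'counter-' to 'attack' = 'counterattack'
Step 2: Add suffix '-er' to 'counterattack' = 'counterattacker'

counterattacker


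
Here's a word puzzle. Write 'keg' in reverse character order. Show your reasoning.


Reverse 'keg' character by character: 'gek'.

gek


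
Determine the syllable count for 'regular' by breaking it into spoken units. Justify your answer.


Break 'regular' into syllables: reg-u-lar -> reg | u | lar = 3 syllables

3 syllables


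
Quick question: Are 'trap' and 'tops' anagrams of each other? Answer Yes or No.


Sorted letters of 'trap': 'aprt'
Sorted letters of 'tops': 'opst'
They do not match.

No


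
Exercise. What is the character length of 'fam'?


Spell out 'fam' and number each letter: f(1), a(2), m(3). Total: 3 letters.

3


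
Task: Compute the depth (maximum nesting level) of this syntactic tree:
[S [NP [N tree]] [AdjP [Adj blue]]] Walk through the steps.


Count bracket nesting levels:
'[' at pos 0: depth = 1
'[' at pos 3: depth = 2
'[' at pos 7: depth = 3
'[' at pos 17: depth = 2
'[' at pos 23: depth = 3
Maximum depth reached: 3

3


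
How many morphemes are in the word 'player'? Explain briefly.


Decomposition: play (root) + -er (suffix) = 2 morpheme(s)

2 morphemes


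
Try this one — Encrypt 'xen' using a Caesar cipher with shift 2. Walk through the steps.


Shift each letter by 2: x -> z, e -> g, n -> p. Result: 'zgp'.

zgp


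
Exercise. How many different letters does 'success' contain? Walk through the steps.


Unique letters in 'success': {c, e, s, u} = 4 distinct letters.

4


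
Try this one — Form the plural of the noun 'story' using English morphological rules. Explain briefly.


Apply rule: Change -y to -ies (consonant + y). 'story' becomes 'stories'.

stories


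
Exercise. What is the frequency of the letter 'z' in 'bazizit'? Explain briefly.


Letter 'z' in 'bazizit': found at position(s) 3, 5 = 2 occurrence(s).

2


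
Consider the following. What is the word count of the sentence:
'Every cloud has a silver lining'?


Split into words: Every | cloud | has | a | silver | lining = 6 words.

6


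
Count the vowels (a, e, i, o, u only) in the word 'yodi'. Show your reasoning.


Vowels in 'yodi': o, i = 2 vowels.

2


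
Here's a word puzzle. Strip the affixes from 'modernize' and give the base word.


Remove suffix '-ize' from 'modernize' to get root 'modern'.

modern


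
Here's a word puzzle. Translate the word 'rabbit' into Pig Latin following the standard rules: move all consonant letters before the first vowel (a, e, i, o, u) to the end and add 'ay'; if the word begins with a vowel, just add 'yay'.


'rabbit': move consonant cluster 'r' to end and add 'ay': 'abbitray'.

abbitray


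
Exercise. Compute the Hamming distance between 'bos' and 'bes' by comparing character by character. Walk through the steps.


Alignment:
Position 1: 'b' vs 'b' = match
Position 2: 'o' vs 'e' = DIFFER
Position 3: 's' vs 's' = match
Total differences: 1

1


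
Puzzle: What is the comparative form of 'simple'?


Apply comparative formation (ends in e: add -r): 'simple' -> 'simpler'.

simpler


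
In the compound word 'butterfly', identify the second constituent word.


Split 'butterfly' into 'butter' + 'fly'. The second part is 'fly'.

fly


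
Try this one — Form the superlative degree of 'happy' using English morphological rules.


Apply superlative formation (consonant + y: change y to i, add -est): 'happy' -> 'happiest'.

happiest


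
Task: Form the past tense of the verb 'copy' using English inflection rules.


Apply rule: Change -y to -ied. 'copy' becomes 'copied'.

copied


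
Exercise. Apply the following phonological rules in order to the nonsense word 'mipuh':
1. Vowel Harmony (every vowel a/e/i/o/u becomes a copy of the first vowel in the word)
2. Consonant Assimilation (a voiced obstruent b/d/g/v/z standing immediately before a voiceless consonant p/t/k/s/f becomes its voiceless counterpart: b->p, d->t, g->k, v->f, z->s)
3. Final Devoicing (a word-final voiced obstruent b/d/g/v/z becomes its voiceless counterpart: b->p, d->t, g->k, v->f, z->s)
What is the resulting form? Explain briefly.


Starting form: 'mipuh'
Rule 1: Vowel Harmony: all vowels become 'i' (matching first vowel). 'mipuh' -> 'mipih'
Rule 2: Consonant Assimilation: no voiced obstruent (b/d/g/v/z) stands immediately before a voiceless consonant (p/t/k/s/f). No change.
Rule 3: Final Devoicing: final consonant 'h' is not one of the voiced obstruents b/d/g/v/z. No change.
Final form: 'mipih'

mipih


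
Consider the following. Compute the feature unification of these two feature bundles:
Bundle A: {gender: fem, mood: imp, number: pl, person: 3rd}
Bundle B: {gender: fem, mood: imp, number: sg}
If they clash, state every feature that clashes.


Compare features:
gender: A=fem vs B=fem -> unified: fem
mood: A=imp vs B=imp -> unified: imp
number: A=pl vs B=sg -> CLASH
person: A=3rd vs B=_ -> unified: 3rd
Clash detected on feature 'number' (pl vs sg); unification fails.

CLASH on 'number' (pl vs sg)


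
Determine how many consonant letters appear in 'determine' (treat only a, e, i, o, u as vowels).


Consonants in 'determine': d, t, r, m, n = 5 consonants.

5


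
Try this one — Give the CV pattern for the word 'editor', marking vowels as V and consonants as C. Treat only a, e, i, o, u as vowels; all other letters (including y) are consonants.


Letter mapping: e = V, d = C, i = V, t = C, o = V, r = C.

VCVCVC


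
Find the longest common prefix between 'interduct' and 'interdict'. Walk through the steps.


Compare from the start: 6 characters match: 'interd'. Mismatch at position 7: 'u' vs 'i'.

interd


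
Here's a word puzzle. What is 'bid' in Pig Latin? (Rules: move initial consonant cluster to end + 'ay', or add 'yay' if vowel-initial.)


'bid': move consonant cluster 'b' to end and add 'ay': 'idbay'.

idbay


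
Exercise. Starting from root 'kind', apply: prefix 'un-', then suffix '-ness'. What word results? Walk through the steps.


Step 1: Add prefix 'un-' to 'kind' = 'unkind'
Step 2: Add suffix '-ness' to 'unkind' = 'unkindness'

unkindness


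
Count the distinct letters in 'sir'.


Unique letters in 'sir': {i, r, s} = 3 distinct letters.

3


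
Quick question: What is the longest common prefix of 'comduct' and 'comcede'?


Compare from the start: 3 characters match: 'com'. Mismatch at position 4: 'd' vs 'c'.

com


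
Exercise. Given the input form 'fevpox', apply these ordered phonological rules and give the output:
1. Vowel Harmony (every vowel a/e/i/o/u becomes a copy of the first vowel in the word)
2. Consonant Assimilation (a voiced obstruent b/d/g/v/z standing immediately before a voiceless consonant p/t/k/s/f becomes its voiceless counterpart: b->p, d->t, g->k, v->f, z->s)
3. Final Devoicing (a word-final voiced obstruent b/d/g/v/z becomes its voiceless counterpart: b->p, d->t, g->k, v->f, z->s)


Starting form: 'fevpox'
Rule 1: Vowel Harmony: all vowels become 'e' (matching first vowel). 'fevpox' -> 'fevpex'
Rule 2: Consonant Assimilation: voiced obstruent before voiceless consonant becomes voiceless ('vp' -> 'fp'). 'fevpex' -> 'fefpex'
Rule 3: Final Devoicing: final consonant 'x' is not one of the voiced obstruents b/d/g/v/z. No change.
Final form: 'fefpex'

fefpex


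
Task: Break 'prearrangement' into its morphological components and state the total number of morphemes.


Step 1: Identify prefix: 'pre' (meaning: before)
Step 2: Identify root: 'arrange'
Step 3: Identify suffix(es): 'ment'
Decomposition: pre- (prefix: before) + arrange (root) + -ment (suffix: action/result)
Total morphemes: 3

3 morphemes (pre- (prefix: before) + arrange (root) + -ment (suffix: action/result))


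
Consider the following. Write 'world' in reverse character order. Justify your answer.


Reverse 'world' character by character: 'dlrow'.

dlrow


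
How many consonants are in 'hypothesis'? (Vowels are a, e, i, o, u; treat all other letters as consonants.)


Consonants in 'hypothesis': h, y, p, t, h, s, s = 7 consonants.

7


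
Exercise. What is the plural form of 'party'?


Apply rule: Change -y to -ies (consonant + y). 'party' becomes 'parties'.

parties


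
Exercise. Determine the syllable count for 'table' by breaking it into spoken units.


Break 'table' into syllables: ta-ble -> ta | ble = 2 syllables

2 syllables


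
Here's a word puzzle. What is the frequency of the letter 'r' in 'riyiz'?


Letter 'r' in 'riyiz': found at position(s) 1 = 1 occurrence(s).

1


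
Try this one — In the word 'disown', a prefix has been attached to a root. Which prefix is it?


The word 'disown' = 'dis' (prefix) + 'own' (root). The prefix is 'dis'.

dis


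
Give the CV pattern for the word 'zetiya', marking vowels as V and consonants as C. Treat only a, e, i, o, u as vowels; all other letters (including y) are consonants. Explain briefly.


Letter mapping: z = C, e = V, t = C, i = V, y = C, a = V.

CVCVCV


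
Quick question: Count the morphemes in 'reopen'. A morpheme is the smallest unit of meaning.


Decomposition: re- (prefix) + open (root) = 2 morpheme(s)

2 morphemes


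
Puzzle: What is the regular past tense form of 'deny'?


Apply rule: Change -y to -ied. 'deny' becomes 'denied'.

denied


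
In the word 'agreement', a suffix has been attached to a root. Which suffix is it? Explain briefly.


The word 'agreement' = 'agree' (root) + '-ment' (suffix). The suffix is '-ment'.

ment


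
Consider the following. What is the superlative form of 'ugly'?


Apply superlative formation (consonant + y: change y to i, add -est): 'ugly' -> 'ugliest'.

ugliest


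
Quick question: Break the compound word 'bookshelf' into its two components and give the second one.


Split 'bookshelf' into 'book' + 'shelf'. The second part is 'shelf'.

shelf


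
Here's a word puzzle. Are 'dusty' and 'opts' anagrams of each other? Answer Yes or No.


Sorted letters of 'dusty': 'dstuy'
Sorted letters of 'opts': 'opst'
They do not match.

No


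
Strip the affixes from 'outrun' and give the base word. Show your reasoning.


Remove prefix 'out' from 'outrun' to get root 'run'.

run


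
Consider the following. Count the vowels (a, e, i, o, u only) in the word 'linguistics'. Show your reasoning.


Vowels in 'linguistics': i, u, i, i = 4 vowels.

4


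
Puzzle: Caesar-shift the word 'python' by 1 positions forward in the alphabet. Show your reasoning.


Shift each letter by 1: p -> q, y -> z, t -> u, h -> i, o -> p, n -> o. Result: 'qzuipo'.

qzuipo


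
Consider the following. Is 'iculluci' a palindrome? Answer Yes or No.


Forward: 'iculluci'
Reversed: 'iculluci'
They are identical.

Yes


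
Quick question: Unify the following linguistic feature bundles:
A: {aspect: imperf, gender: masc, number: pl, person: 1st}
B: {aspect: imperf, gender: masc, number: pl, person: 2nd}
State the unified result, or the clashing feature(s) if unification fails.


Compare features:
aspect: A=imperf vs B=imperf -> unified: imperf
gender: A=masc vs B=masc -> unified: masc
number: A=pl vs B=pl -> unified: pl
person: A=1st vs B=2nd -> CLASH
Clash detected on feature 'person' (1st vs 2nd); unification fails.

CLASH on 'person' (1st vs 2nd)


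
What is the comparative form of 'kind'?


Apply comparative formation (add -er): 'kind' -> 'kinder'.

kinder


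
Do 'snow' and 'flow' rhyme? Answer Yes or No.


Rime (stressed vowel + following sounds) of 'snow': -ow = /oʊ/
Rime of 'flow': -ow = /oʊ/
/oʊ/ and /oʊ/ are the same ending sound, so the words rhyme.

Yes


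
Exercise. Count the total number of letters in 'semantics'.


Spell out 'semantics' and number each letter: s(1), e(2), m(3), a(4), n(5), t(6), i(7), c(8), s(9). Total: 9 letters.

9


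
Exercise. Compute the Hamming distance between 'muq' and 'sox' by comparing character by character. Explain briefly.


Alignment:
Position 1: 'm' vs 's' = DIFFER
Position 2: 'u' vs 'o' = DIFFER
Position 3: 'q' vs 'x' = DIFFER
Total differences: 3

3


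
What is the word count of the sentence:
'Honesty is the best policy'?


Split into words: Honesty | is | the | best | policy = 5 words.

5


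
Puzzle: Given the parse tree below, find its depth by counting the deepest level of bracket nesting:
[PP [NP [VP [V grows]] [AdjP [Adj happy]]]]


Count bracket nesting levels:
'[' at pos 0: depth = 1
'[' at pos 4: depth = 2
'[' at pos 8: depth = 3
'[' at pos 12: depth = 4
'[' at pos 23: depth = 3
'[' at pos 29: depth = 4
Maximum depth reached: 4

4


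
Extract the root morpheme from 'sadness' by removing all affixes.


Remove suffix '-ness' from 'sadness' to get root 'sad'.

sad
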